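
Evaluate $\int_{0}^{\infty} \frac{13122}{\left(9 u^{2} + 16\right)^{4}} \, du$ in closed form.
$\frac{10935 \pi}{262144}$

Begin with the known result
$$J(a) = \int_{0}^{\infty} \frac{2}{a^{2} + u^{2}} \, du = \frac{\pi}{a}.$$

Differentiating under the integral sign with respect to $a$,
$$\frac{dJ}{da} = \int_{0}^{\infty} - \frac{4 a}{\left(a^{2} + u^{2}\right)^{2}} \, du = - \frac{\pi}{a^{2}},$$
so $\int_{0}^{\infty} \frac{2}{\left(a^{2} + u^{2}\right)^{2}} \, du = \frac{\pi}{2 a^{3}}$.

Repeating — each differentiation of $1/(u^2+a^2)^j$ produces $-2ja/(u^2+a^2)^{j+1}$ — and dividing through by $-2ja$ at each step yields, after $3$ differentiations in total,
$$\int_{0}^{\infty} \frac{2}{\left(a^{2} + u^{2}\right)^{4}} \, du = \frac{5 \pi}{16 a^{7}}.$$

Setting $a = \frac{4}{3}$:
$$I = \frac{10935 \pi}{262144}.$$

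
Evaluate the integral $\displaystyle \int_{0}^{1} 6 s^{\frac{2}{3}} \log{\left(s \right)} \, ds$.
$- \frac{54}{25}$

Consider the simpler parametrised integral
$$J(a) = \int_{0}^{1} 6 s^{a} \, ds = \frac{6}{a + 1}.$$

Differentiating under the integral sign brings down a factor of $\ln s$:
$$\frac{dJ}{da} = \int_{0}^{1} 6 s^{a} \log{\left(s \right)} \, ds = - \frac{6}{\left(a + 1\right)^{2}}.$$

The integral on the left is $I$, so $I = - \frac{6}{\left(a + 1\right)^{2}}$.

Setting $a = \frac{2}{3}$:
$$I = - \frac{54}{25}.$$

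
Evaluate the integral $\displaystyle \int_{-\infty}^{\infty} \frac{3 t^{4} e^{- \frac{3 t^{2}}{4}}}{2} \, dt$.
$\frac{4 \sqrt{3} \sqrt{\pi}}{3}$

Start from the elementary integral
$$J(a) = \int_{-\infty}^{\infty} \frac{3 e^{- a t^{2}}}{2} \, dt = \frac{3 \sqrt{\pi}}{2 \sqrt{a}}.$$

Differentiating under the integral sign brings down a factor of $(-t^2)$:
$$\frac{dJ}{da} = \int_{-\infty}^{\infty} - \frac{3 t^{2} e^{- a t^{2}}}{2} \, dt = - \frac{3 \sqrt{\pi}}{4 a^{\frac{3}{2}}}.$$

Repeating twice in total — each differentiation brings down another $(-t^2)$ — gives
$$\frac{d^{2}J}{da^{2}} = \int_{-\infty}^{\infty} \frac{3 t^{4} e^{- a t^{2}}}{2} \, dt = \frac{9 \sqrt{\pi}}{8 a^{\frac{5}{2}}},$$
and the integrand here is exactly the target integrand, so $I = \frac{9 \sqrt{\pi}}{8 a^{\frac{5}{2}}}$.

Setting $a = \frac{3}{4}$:
$$I = \frac{4 \sqrt{3} \sqrt{\pi}}{3}.$$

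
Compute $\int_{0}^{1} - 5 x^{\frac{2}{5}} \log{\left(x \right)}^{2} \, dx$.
$- \frac{1250}{343}$

Start from the elementary integral
$$J(a) = \int_{0}^{1} - 5 x^{a} \, dx = - \frac{5}{a + 1}.$$

Differentiating under the integral sign brings down a factor of $\ln x$:
$$\frac{dJ}{da} = \int_{0}^{1} - 5 x^{a} \log{\left(x \right)} \, dx = \frac{5}{\left(a + 1\right)^{2}}.$$

Repeating twice in total — each differentiation brings down another $\ln x$ — gives
$$\frac{d^{2}J}{da^{2}} = \int_{0}^{1} - 5 x^{a} \log{\left(x \right)}^{2} \, dx = - \frac{10}{\left(a + 1\right)^{3}},$$
and the integrand here is exactly the target integrand, so $I = - \frac{10}{\left(a + 1\right)^{3}}$.

Setting $a = \frac{2}{5}$:
$$I = - \frac{1250}{343}.$$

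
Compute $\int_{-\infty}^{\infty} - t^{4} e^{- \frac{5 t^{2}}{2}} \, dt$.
$- \frac{3 \sqrt{10} \sqrt{\pi}}{125}$

Consider the simpler parametrised integral
$$J(a) = \int_{-\infty}^{\infty} - e^{- a t^{2}} \, dt = - \frac{\sqrt{\pi}}{\sqrt{a}}.$$

Differentiating under the integral sign brings down a factor of $(-t^2)$:
$$\frac{dJ}{da} = \int_{-\infty}^{\infty} t^{2} e^{- a t^{2}} \, dt = \frac{\sqrt{\pi}}{2 a^{\frac{3}{2}}}.$$

Repeating twice in total — each differentiation brings down another $(-t^2)$ — gives
$$\frac{d^{2}J}{da^{2}} = \int_{-\infty}^{\infty} - t^{4} e^{- a t^{2}} \, dt = - \frac{3 \sqrt{\pi}}{4 a^{\frac{5}{2}}},$$
and the integrand here is exactly the target integrand, so $I = - \frac{3 \sqrt{\pi}}{4 a^{\frac{5}{2}}}$.

Setting $a = \frac{5}{2}$:
$$I = - \frac{3 \sqrt{10} \sqrt{\pi}}{125}.$$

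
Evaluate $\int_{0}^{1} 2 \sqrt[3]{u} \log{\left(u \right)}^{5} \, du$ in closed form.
$- \frac{10935}{256}$

Begin with the known integral
$$J(a) = \int_{0}^{1} 2 u^{a} \, du = \frac{2}{a + 1}.$$

Differentiating under the integral sign brings down a factor of $\ln u$:
$$\frac{dJ}{da} = \int_{0}^{1} 2 u^{a} \log{\left(u \right)} \, du = - \frac{2}{\left(a + 1\right)^{2}}.$$

Repeating $5$ times in total — each differentiation brings down another $\ln u$ — gives
$$\frac{d^{5}J}{da^{5}} = \int_{0}^{1} 2 u^{a} \log{\left(u \right)}^{5} \, du = - \frac{240}{\left(a + 1\right)^{6}},$$
and the integrand here is exactly the target integrand, so $I = - \frac{240}{\left(a + 1\right)^{6}}$.

Setting $a = \frac{1}{3}$:
$$I = - \frac{10935}{256}.$$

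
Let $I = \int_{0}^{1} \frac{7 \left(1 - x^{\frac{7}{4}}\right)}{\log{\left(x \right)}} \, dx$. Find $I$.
$- \log{\left(\frac{19487171}{16384} \right)}$

Replace the exponent $\frac{7}{4}$ by a parameter $a$: let $I(a) = \int_{0}^{1} \frac{7 \left(1 - x^{a}\right)}{\log{\left(x \right)}} \, dx$.

Since $\dfrac{\partial}{\partial a}\,x^{a} = x^{a} \ln x$, the $\ln x$ in the denominator cancels and
$$\frac{dI}{da} = \int_{0}^{1} -7 x^{a} \, dx = -7 \left[\frac{x^{a+1}}{a+1}\right]_0^1 = - \frac{7}{a + 1}.$$

Integrating with respect to $a$ gives $I(a) = - 7 \log{\left(a + 1 \right)} + C$.

At $a = 0$ the integrand is identically $0$, so $I(0) = 0$. The closed form gives $0$, hence $C = 0$.

Setting $a = \frac{7}{4}$:
$$I = - \log{\left(\frac{19487171}{16384} \right)}.$$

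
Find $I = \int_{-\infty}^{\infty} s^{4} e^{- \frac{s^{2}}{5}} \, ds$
$\frac{75 \sqrt{5} \sqrt{\pi}}{4}$

Begin with the known integral
$$J(a) = \int_{-\infty}^{\infty} e^{- a s^{2}} \, ds = \frac{\sqrt{\pi}}{\sqrt{a}}.$$

Differentiating under the integral sign brings down a factor of $(-s^2)$:
$$\frac{dJ}{da} = \int_{-\infty}^{\infty} - s^{2} e^{- a s^{2}} \, ds = - \frac{\sqrt{\pi}}{2 a^{\frac{3}{2}}}.$$

Repeating twice in total — each differentiation brings down another $(-s^2)$ — gives
$$\frac{d^{2}J}{da^{2}} = \int_{-\infty}^{\infty} s^{4} e^{- a s^{2}} \, ds = \frac{3 \sqrt{\pi}}{4 a^{\frac{5}{2}}},$$
and the integrand here is exactly the target integrand, so $I = \frac{3 \sqrt{\pi}}{4 a^{\frac{5}{2}}}$.

Setting $a = \frac{1}{5}$:
$$I = \frac{75 \sqrt{5} \sqrt{\pi}}{4}.$$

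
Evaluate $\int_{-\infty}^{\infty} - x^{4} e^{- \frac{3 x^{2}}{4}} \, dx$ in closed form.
$- \frac{8 \sqrt{3} \sqrt{\pi}}{9}$

Consider the simpler parametrised integral
$$J(a) = \int_{-\infty}^{\infty} - e^{- a x^{2}} \, dx = - \frac{\sqrt{\pi}}{\sqrt{a}}.$$

Differentiating under the integral sign brings down a factor of $(-x^2)$:
$$\frac{dJ}{da} = \int_{-\infty}^{\infty} x^{2} e^{- a x^{2}} \, dx = \frac{\sqrt{\pi}}{2 a^{\frac{3}{2}}}.$$

Repeating twice in total — each differentiation brings down another $(-x^2)$ — gives
$$\frac{d^{2}J}{da^{2}} = \int_{-\infty}^{\infty} - x^{4} e^{- a x^{2}} \, dx = - \frac{3 \sqrt{\pi}}{4 a^{\frac{5}{2}}},$$
and the integrand here is exactly the target integrand, so $I = - \frac{3 \sqrt{\pi}}{4 a^{\frac{5}{2}}}$.

Setting $a = \frac{3}{4}$:
$$I = - \frac{8 \sqrt{3} \sqrt{\pi}}{9}.$$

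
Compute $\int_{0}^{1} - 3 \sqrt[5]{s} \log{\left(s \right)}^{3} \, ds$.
$\frac{625}{72}$

Start from the elementary integral
$$J(a) = \int_{0}^{1} - 3 s^{a} \, ds = - \frac{3}{a + 1}.$$

Differentiating under the integral sign brings down a factor of $\ln s$:
$$\frac{dJ}{da} = \int_{0}^{1} - 3 s^{a} \log{\left(s \right)} \, ds = \frac{3}{\left(a + 1\right)^{2}}.$$

Repeating $3$ times in total — each differentiation brings down another $\ln s$ — gives
$$\frac{d^{3}J}{da^{3}} = \int_{0}^{1} - 3 s^{a} \log{\left(s \right)}^{3} \, ds = \frac{18}{\left(a + 1\right)^{4}},$$
and the integrand here is exactly the target integrand, so $I = \frac{18}{\left(a + 1\right)^{4}}$.

Setting $a = \frac{1}{5}$:
$$I = \frac{625}{72}.$$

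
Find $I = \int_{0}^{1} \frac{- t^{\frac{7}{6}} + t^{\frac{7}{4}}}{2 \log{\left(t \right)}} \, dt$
$- \log{\left(26 \right)} + \frac{\log{\left(858 \right)}}{2}$

Replace the exponent $\frac{7}{4}$ by a parameter $a$: let $I(a) = \int_{0}^{1} \frac{- t^{\frac{7}{6}} + t^{a}}{2 \log{\left(t \right)}} \, dt$.

Since $\dfrac{\partial}{\partial a}\,t^{a} = t^{a} \ln t$, the $\ln t$ in the denominator cancels and
$$\frac{dI}{da} = \int_{0}^{1} \frac{1}{2} t^{a} \, dt = \frac{1}{2} \left[\frac{t^{a+1}}{a+1}\right]_0^1 = \frac{1}{2 \left(a + 1\right)}.$$

Integrating with respect to $a$ gives $I(a) = \log{\left(\frac{\sqrt{78} \sqrt{a + 1}}{13} \right)} + C$.

At $a = \frac{7}{6}$ the integrand is identically $0$, so $I(\frac{7}{6}) = 0$. The closed form gives $0$, hence $C = 0$.

Setting $a = \frac{7}{4}$:
$$I = - \log{\left(26 \right)} + \frac{\log{\left(858 \right)}}{2}.$$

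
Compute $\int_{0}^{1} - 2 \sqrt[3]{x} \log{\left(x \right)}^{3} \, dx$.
$\frac{243}{64}$

Start from the elementary integral
$$J(a) = \int_{0}^{1} - 2 x^{a} \, dx = - \frac{2}{a + 1}.$$

Differentiating under the integral sign brings down a factor of $\ln x$:
$$\frac{dJ}{da} = \int_{0}^{1} - 2 x^{a} \log{\left(x \right)} \, dx = \frac{2}{\left(a + 1\right)^{2}}.$$

Repeating $3$ times in total — each differentiation brings down another $\ln x$ — gives
$$\frac{d^{3}J}{da^{3}} = \int_{0}^{1} - 2 x^{a} \log{\left(x \right)}^{3} \, dx = \frac{12}{\left(a + 1\right)^{4}},$$
and the integrand here is exactly the target integrand, so $I = \frac{12}{\left(a + 1\right)^{4}}$.

Setting $a = \frac{1}{3}$:
$$I = \frac{243}{64}.$$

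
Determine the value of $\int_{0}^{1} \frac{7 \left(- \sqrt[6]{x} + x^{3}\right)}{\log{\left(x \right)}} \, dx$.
$- \log{\left(\frac{823543}{4586471424} \right)}$

Introduce a parameter $a$ in the exponent: let $I(a) = \int_{0}^{1} \frac{7 \left(x^{3} - x^{a}\right)}{\log{\left(x \right)}} \, dx$.

Since $\dfrac{\partial}{\partial a}\,x^{a} = x^{a} \ln x$, the $\ln x$ in the denominator cancels and
$$\frac{dI}{da} = \int_{0}^{1} -7 x^{a} \, dx = -7 \left[\frac{x^{a+1}}{a+1}\right]_0^1 = - \frac{7}{a + 1}.$$

Integrating with respect to $a$ gives $I(a) = - \log{\left(\frac{\left(a + 1\right)^{7}}{16384} \right)} + C$.

At $a = 3$ the integrand is identically $0$, so $I(3) = 0$. The closed form gives $0$, hence $C = 0$.

Setting $a = \frac{1}{6}$:
$$I = - \log{\left(\frac{823543}{4586471424} \right)}.$$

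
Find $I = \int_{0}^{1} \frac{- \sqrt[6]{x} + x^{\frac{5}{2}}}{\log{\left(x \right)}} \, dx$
$\log{\left(3 \right)}$

Replace the exponent $\frac{5}{2}$ by a parameter $a$: let $I(a) = \int_{0}^{1} \frac{- \sqrt[6]{x} + x^{a}}{\log{\left(x \right)}} \, dx$.

Since $\dfrac{\partial}{\partial a}\,x^{a} = x^{a} \ln x$, the $\ln x$ in the denominator cancels and
$$\frac{dI}{da} = \int_{0}^{1} x^{a} \, dx = \left[\frac{x^{a+1}}{a+1}\right]_0^1 = \frac{1}{a + 1}.$$

Integrating with respect to $a$ gives $I(a) = \log{\left(\frac{6 a}{7} + \frac{6}{7} \right)} + C$.

At $a = \frac{1}{6}$ the integrand is identically $0$, so $I(\frac{1}{6}) = 0$. The closed form gives $0$, hence $C = 0$.

Setting $a = \frac{5}{2}$:
$$I = \log{\left(3 \right)}.$$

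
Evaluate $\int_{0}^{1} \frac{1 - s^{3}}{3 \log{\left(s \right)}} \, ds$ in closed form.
$- \frac{2 \log{\left(2 \right)}}{3}$

Replace the exponent $3$ by a parameter $a$: let $I(a) = \int_{0}^{1} \frac{1 - s^{a}}{3 \log{\left(s \right)}} \, ds$.

Since $\dfrac{\partial}{\partial a}\,s^{a} = s^{a} \ln s$, the $\ln s$ in the denominator cancels and
$$\frac{dI}{da} = \int_{0}^{1} - \frac{1}{3} s^{a} \, ds = - \frac{1}{3} \left[\frac{s^{a+1}}{a+1}\right]_0^1 = - \frac{1}{3 a + 3}.$$

Integrating with respect to $a$ gives $I(a) = - \frac{\log{\left(a + 1 \right)}}{3} + C$.

At $a = 0$ the integrand is identically $0$, so $I(0) = 0$. The closed form gives $0$, hence $C = 0$.

Setting $a = 3$:
$$I = - \frac{2 \log{\left(2 \right)}}{3}.$$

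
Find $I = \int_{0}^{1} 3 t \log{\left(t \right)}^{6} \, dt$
$\frac{135}{8}$

Begin with the known integral
$$J(a) = \int_{0}^{1} 3 t^{a} \, dt = \frac{3}{a + 1}.$$

Differentiating under the integral sign brings down a factor of $\ln t$:
$$\frac{dJ}{da} = \int_{0}^{1} 3 t^{a} \log{\left(t \right)} \, dt = - \frac{3}{\left(a + 1\right)^{2}}.$$

Repeating $6$ times in total — each differentiation brings down another $\ln t$ — gives
$$\frac{d^{6}J}{da^{6}} = \int_{0}^{1} 3 t^{a} \log{\left(t \right)}^{6} \, dt = \frac{2160}{\left(a + 1\right)^{7}},$$
and the integrand here is exactly the target integrand, so $I = \frac{2160}{\left(a + 1\right)^{7}}$.

Setting $a = 1$:
$$I = \frac{135}{8}.$$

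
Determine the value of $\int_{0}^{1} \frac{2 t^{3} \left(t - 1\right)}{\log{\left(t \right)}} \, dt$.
$\log{\left(\frac{25}{16} \right)}$

Introduce a parameter $a$ in the exponent: let $I(a) = \int_{0}^{1} \frac{2 \left(- t^{3} + t^{a}\right)}{\log{\left(t \right)}} \, dt$.

Since $\dfrac{\partial}{\partial a}\,t^{a} = t^{a} \ln t$, the $\ln t$ in the denominator cancels and
$$\frac{dI}{da} = \int_{0}^{1} 2 t^{a} \, dt = 2 \left[\frac{t^{a+1}}{a+1}\right]_0^1 = \frac{2}{a + 1}.$$

Integrating with respect to $a$ gives $I(a) = \log{\left(\frac{\left(a + 1\right)^{2}}{16} \right)} + C$.

At $a = 3$ the integrand is identically $0$, so $I(3) = 0$. The closed form gives $0$, hence $C = 0$.

Setting $a = 4$:
$$I = \log{\left(\frac{25}{16} \right)}.$$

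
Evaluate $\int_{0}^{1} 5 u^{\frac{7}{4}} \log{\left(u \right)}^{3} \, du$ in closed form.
$- \frac{7680}{14641}$

Begin with the known integral
$$J(a) = \int_{0}^{1} 5 u^{a} \, du = \frac{5}{a + 1}.$$

Differentiating under the integral sign brings down a factor of $\ln u$:
$$\frac{dJ}{da} = \int_{0}^{1} 5 u^{a} \log{\left(u \right)} \, du = - \frac{5}{\left(a + 1\right)^{2}}.$$

Repeating $3$ times in total — each differentiation brings down another $\ln u$ — gives
$$\frac{d^{3}J}{da^{3}} = \int_{0}^{1} 5 u^{a} \log{\left(u \right)}^{3} \, du = - \frac{30}{\left(a + 1\right)^{4}},$$
and the integrand here is exactly the target integrand, so $I = - \frac{30}{\left(a + 1\right)^{4}}$.

Setting $a = \frac{7}{4}$:
$$I = - \frac{7680}{14641}.$$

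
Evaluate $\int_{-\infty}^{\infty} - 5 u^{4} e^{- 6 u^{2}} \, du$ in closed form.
$- \frac{5 \sqrt{6} \sqrt{\pi}}{288}$

Consider the simpler parametrised integral
$$J(a) = \int_{-\infty}^{\infty} - 5 e^{- a u^{2}} \, du = - \frac{5 \sqrt{\pi}}{\sqrt{a}}.$$

Differentiating under the integral sign brings down a factor of $(-u^2)$:
$$\frac{dJ}{da} = \int_{-\infty}^{\infty} 5 u^{2} e^{- a u^{2}} \, du = \frac{5 \sqrt{\pi}}{2 a^{\frac{3}{2}}}.$$

Repeating twice in total — each differentiation brings down another $(-u^2)$ — gives
$$\frac{d^{2}J}{da^{2}} = \int_{-\infty}^{\infty} - 5 u^{4} e^{- a u^{2}} \, du = - \frac{15 \sqrt{\pi}}{4 a^{\frac{5}{2}}},$$
and the integrand here is exactly the target integrand, so $I = - \frac{15 \sqrt{\pi}}{4 a^{\frac{5}{2}}}$.

Setting $a = 6$:
$$I = - \frac{5 \sqrt{6} \sqrt{\pi}}{288}.$$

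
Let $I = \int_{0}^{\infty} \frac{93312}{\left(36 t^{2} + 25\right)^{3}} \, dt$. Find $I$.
$\frac{2916 \pi}{3125}$

Start from the standard arctangent integral
$$J(a) = \int_{0}^{\infty} \frac{2}{a^{2} + t^{2}} \, dt = \frac{\pi}{a}.$$

Differentiating under the integral sign with respect to $a$,
$$\frac{dJ}{da} = \int_{0}^{\infty} - \frac{4 a}{\left(a^{2} + t^{2}\right)^{2}} \, dt = - \frac{\pi}{a^{2}},$$
so $\int_{0}^{\infty} \frac{2}{\left(a^{2} + t^{2}\right)^{2}} \, dt = \frac{\pi}{2 a^{3}}$.

Repeating — each differentiation of $1/(t^2+a^2)^j$ produces $-2ja/(t^2+a^2)^{j+1}$ — and dividing through by $-2ja$ at each step yields, after $2$ differentiations in total,
$$\int_{0}^{\infty} \frac{2}{\left(a^{2} + t^{2}\right)^{3}} \, dt = \frac{3 \pi}{8 a^{5}}.$$

Setting $a = \frac{5}{6}$:
$$I = \frac{2916 \pi}{3125}.$$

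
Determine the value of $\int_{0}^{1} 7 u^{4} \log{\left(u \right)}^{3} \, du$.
$- \frac{42}{625}$

Begin with the known integral
$$J(a) = \int_{0}^{1} 7 u^{a} \, du = \frac{7}{a + 1}.$$

Differentiating under the integral sign brings down a factor of $\ln u$:
$$\frac{dJ}{da} = \int_{0}^{1} 7 u^{a} \log{\left(u \right)} \, du = - \frac{7}{\left(a + 1\right)^{2}}.$$

Repeating $3$ times in total — each differentiation brings down another $\ln u$ — gives
$$\frac{d^{3}J}{da^{3}} = \int_{0}^{1} 7 u^{a} \log{\left(u \right)}^{3} \, du = - \frac{42}{\left(a + 1\right)^{4}},$$
and the integrand here is exactly the target integrand, so $I = - \frac{42}{\left(a + 1\right)^{4}}$.

Setting $a = 4$:
$$I = - \frac{42}{625}.$$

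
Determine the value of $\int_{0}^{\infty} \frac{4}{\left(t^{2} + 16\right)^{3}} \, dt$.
$\frac{3 \pi}{4096}$

Begin with the known result
$$J(a) = \int_{0}^{\infty} \frac{4}{a^{2} + t^{2}} \, dt = \frac{2 \pi}{a}.$$

Differentiating under the integral sign with respect to $a$,
$$\frac{dJ}{da} = \int_{0}^{\infty} - \frac{8 a}{\left(a^{2} + t^{2}\right)^{2}} \, dt = - \frac{2 \pi}{a^{2}},$$
so $\int_{0}^{\infty} \frac{4}{\left(a^{2} + t^{2}\right)^{2}} \, dt = \frac{\pi}{a^{3}}$.

Repeating — each differentiation of $1/(t^2+a^2)^j$ produces $-2ja/(t^2+a^2)^{j+1}$ — and dividing through by $-2ja$ at each step yields, after $2$ differentiations in total,
$$\int_{0}^{\infty} \frac{4}{\left(a^{2} + t^{2}\right)^{3}} \, dt = \frac{3 \pi}{4 a^{5}}.$$

Setting $a = 4$:
$$I = \frac{3 \pi}{4096}.$$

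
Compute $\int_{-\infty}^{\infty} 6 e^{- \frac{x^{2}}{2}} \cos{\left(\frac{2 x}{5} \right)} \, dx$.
$\frac{6 \sqrt{2} \sqrt{\pi}}{e^{\frac{2}{25}}}$

Treat the cosine frequency as a parameter and define $I(b) = \int_{-\infty}^{\infty} 6 e^{- \frac{x^{2}}{2}} \cos{\left(b x \right)} \, dx$.

Differentiating under the integral sign,
$$I'(b) = \int_{-\infty}^{\infty} - 6 x e^{- \frac{x^{2}}{2}} \sin{\left(b x \right)} \, dx.$$

Integrate $\int_{-\infty}^{\infty} x \sin(b x)\, e^{- \frac{x^{2}}{2}}\, dx$ by parts with $u = \sin(b x)$ and $dv = x\, e^{- \frac{x^{2}}{2}}\, dx$, giving $v = - e^{- \frac{x^{2}}{2}}$. The boundary term vanishes and
$$\int_{-\infty}^{\infty} x \sin(b x)\, e^{- \frac{x^{2}}{2}}\, dx = b \int_{-\infty}^{\infty} \cos(b x)\, e^{- \frac{x^{2}}{2}}\, dx,$$
so $I'(b) = - b\, I(b)$.

This is a separable first-order ODE; solving with the initial condition $I(0) = \int_{-\infty}^{\infty} 6 e^{- \frac{x^{2}}{2}}\,dx = 6 \sqrt{2} \sqrt{\pi}$ gives
$$I(b) = 6 \sqrt{2} \sqrt{\pi} e^{- \frac{b^{2}}{2}}.$$

Setting $b = \frac{2}{5}$:
$$I = \frac{6 \sqrt{2} \sqrt{\pi}}{e^{\frac{2}{25}}}.$$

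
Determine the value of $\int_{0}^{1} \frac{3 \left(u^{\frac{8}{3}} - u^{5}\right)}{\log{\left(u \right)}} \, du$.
$- \log{\left(\frac{5832}{1331} \right)}$

Replace the exponent $5$ by a parameter $a$: let $I(a) = \int_{0}^{1} \frac{3 \left(u^{\frac{8}{3}} - u^{a}\right)}{\log{\left(u \right)}} \, du$.

Since $\dfrac{\partial}{\partial a}\,u^{a} = u^{a} \ln u$, the $\ln u$ in the denominator cancels and
$$\frac{dI}{da} = \int_{0}^{1} -3 u^{a} \, du = -3 \left[\frac{u^{a+1}}{a+1}\right]_0^1 = - \frac{3}{a + 1}.$$

Integrating with respect to $a$ gives $I(a) = - \log{\left(\frac{27 \left(a + 1\right)^{3}}{1331} \right)} + C$.

At $a = \frac{8}{3}$ the integrand is identically $0$, so $I(\frac{8}{3}) = 0$. The closed form gives $0$, hence $C = 0$.

Setting $a = 5$:
$$I = - \log{\left(\frac{5832}{1331} \right)}.$$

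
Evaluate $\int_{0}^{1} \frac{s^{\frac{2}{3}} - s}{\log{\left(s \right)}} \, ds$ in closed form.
$- \log{\left(6 \right)} + \log{\left(5 \right)}$

Replace the exponent $1$ by a parameter $a$: let $I(a) = \int_{0}^{1} \frac{s^{\frac{2}{3}} - s^{a}}{\log{\left(s \right)}} \, ds$.

Since $\dfrac{\partial}{\partial a}\,s^{a} = s^{a} \ln s$, the $\ln s$ in the denominator cancels and
$$\frac{dI}{da} = \int_{0}^{1} -1 s^{a} \, ds = -1 \left[\frac{s^{a+1}}{a+1}\right]_0^1 = - \frac{1}{a + 1}.$$

Integrating with respect to $a$ gives $I(a) = - \log{\left(\frac{3 a}{5} + \frac{3}{5} \right)} + C$.

At $a = \frac{2}{3}$ the integrand is identically $0$, so $I(\frac{2}{3}) = 0$. The closed form gives $0$, hence $C = 0$.

Setting $a = 1$:
$$I = - \log{\left(6 \right)} + \log{\left(5 \right)}.$$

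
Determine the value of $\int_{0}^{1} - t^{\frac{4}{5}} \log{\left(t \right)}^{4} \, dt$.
$- \frac{25000}{19683}$

Consider the simpler parametrised integral
$$J(a) = \int_{0}^{1} - t^{a} \, dt = - \frac{1}{a + 1}.$$

Differentiating under the integral sign brings down a factor of $\ln t$:
$$\frac{dJ}{da} = \int_{0}^{1} - t^{a} \log{\left(t \right)} \, dt = \frac{1}{\left(a + 1\right)^{2}}.$$

Repeating $4$ times in total — each differentiation brings down another $\ln t$ — gives
$$\frac{d^{4}J}{da^{4}} = \int_{0}^{1} - t^{a} \log{\left(t \right)}^{4} \, dt = - \frac{24}{\left(a + 1\right)^{5}},$$
and the integrand here is exactly the target integrand, so $I = - \frac{24}{\left(a + 1\right)^{5}}$.

Setting $a = \frac{4}{5}$:
$$I = - \frac{25000}{19683}.$$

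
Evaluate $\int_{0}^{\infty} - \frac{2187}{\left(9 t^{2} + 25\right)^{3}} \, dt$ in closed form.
$- \frac{2187 \pi}{50000}$

Recall the elementary integral
$$J(a) = \int_{0}^{\infty} - \frac{3}{a^{2} + t^{2}} \, dt = - \frac{3 \pi}{2 a}.$$

Differentiating under the integral sign with respect to $a$,
$$\frac{dJ}{da} = \int_{0}^{\infty} \frac{6 a}{\left(a^{2} + t^{2}\right)^{2}} \, dt = \frac{3 \pi}{2 a^{2}},$$
so $\int_{0}^{\infty} - \frac{3}{\left(a^{2} + t^{2}\right)^{2}} \, dt = - \frac{3 \pi}{4 a^{3}}$.

Repeating — each differentiation of $1/(t^2+a^2)^j$ produces $-2ja/(t^2+a^2)^{j+1}$ — and dividing through by $-2ja$ at each step yields, after $2$ differentiations in total,
$$\int_{0}^{\infty} - \frac{3}{\left(a^{2} + t^{2}\right)^{3}} \, dt = - \frac{9 \pi}{16 a^{5}}.$$

Setting $a = \frac{5}{3}$:
$$I = - \frac{2187 \pi}{50000}.$$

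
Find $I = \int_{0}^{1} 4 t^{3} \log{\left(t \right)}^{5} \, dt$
$- \frac{15}{128}$

Consider the simpler parametrised integral
$$J(a) = \int_{0}^{1} 4 t^{a} \, dt = \frac{4}{a + 1}.$$

Differentiating under the integral sign brings down a factor of $\ln t$:
$$\frac{dJ}{da} = \int_{0}^{1} 4 t^{a} \log{\left(t \right)} \, dt = - \frac{4}{\left(a + 1\right)^{2}}.$$

Repeating $5$ times in total — each differentiation brings down another $\ln t$ — gives
$$\frac{d^{5}J}{da^{5}} = \int_{0}^{1} 4 t^{a} \log{\left(t \right)}^{5} \, dt = - \frac{480}{\left(a + 1\right)^{6}},$$
and the integrand here is exactly the target integrand, so $I = - \frac{480}{\left(a + 1\right)^{6}}$.

Setting $a = 3$:
$$I = - \frac{15}{128}.$$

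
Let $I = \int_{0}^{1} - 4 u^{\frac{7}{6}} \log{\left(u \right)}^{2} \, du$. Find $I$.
$- \frac{1728}{2197}$

Consider the simpler parametrised integral
$$J(a) = \int_{0}^{1} - 4 u^{a} \, du = - \frac{4}{a + 1}.$$

Differentiating under the integral sign brings down a factor of $\ln u$:
$$\frac{dJ}{da} = \int_{0}^{1} - 4 u^{a} \log{\left(u \right)} \, du = \frac{4}{\left(a + 1\right)^{2}}.$$

Repeating twice in total — each differentiation brings down another $\ln u$ — gives
$$\frac{d^{2}J}{da^{2}} = \int_{0}^{1} - 4 u^{a} \log{\left(u \right)}^{2} \, du = - \frac{8}{\left(a + 1\right)^{3}},$$
and the integrand here is exactly the target integrand, so $I = - \frac{8}{\left(a + 1\right)^{3}}$.

Setting $a = \frac{7}{6}$:
$$I = - \frac{1728}{2197}.$$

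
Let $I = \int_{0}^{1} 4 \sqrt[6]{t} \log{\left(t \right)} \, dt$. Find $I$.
$- \frac{144}{49}$

Start from the elementary integral
$$J(a) = \int_{0}^{1} 4 t^{a} \, dt = \frac{4}{a + 1}.$$

Differentiating under the integral sign brings down a factor of $\ln t$:
$$\frac{dJ}{da} = \int_{0}^{1} 4 t^{a} \log{\left(t \right)} \, dt = - \frac{4}{\left(a + 1\right)^{2}}.$$

The integral on the left is $I$, so $I = - \frac{4}{\left(a + 1\right)^{2}}$.

Setting $a = \frac{1}{6}$:
$$I = - \frac{144}{49}.$$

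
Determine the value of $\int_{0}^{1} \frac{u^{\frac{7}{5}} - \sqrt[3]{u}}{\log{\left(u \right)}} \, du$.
$- \log{\left(\frac{5}{9} \right)}$

Introduce a parameter $a$ in the exponent: let $I(a) = \int_{0}^{1} \frac{u^{\frac{7}{5}} - u^{a}}{\log{\left(u \right)}} \, du$.

Since $\dfrac{\partial}{\partial a}\,u^{a} = u^{a} \ln u$, the $\ln u$ in the denominator cancels and
$$\frac{dI}{da} = \int_{0}^{1} -1 u^{a} \, du = -1 \left[\frac{u^{a+1}}{a+1}\right]_0^1 = - \frac{1}{a + 1}.$$

Integrating with respect to $a$ gives $I(a) = - \log{\left(\frac{5 a}{12} + \frac{5}{12} \right)} + C$.

At $a = \frac{7}{5}$ the integrand is identically $0$, so $I(\frac{7}{5}) = 0$. The closed form gives $0$, hence $C = 0$.

Setting $a = \frac{1}{3}$:
$$I = - \log{\left(\frac{5}{9} \right)}.$$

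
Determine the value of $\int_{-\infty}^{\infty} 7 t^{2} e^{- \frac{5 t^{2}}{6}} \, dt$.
$\frac{21 \sqrt{30} \sqrt{\pi}}{25}$

Consider the simpler parametrised integral
$$J(a) = \int_{-\infty}^{\infty} 7 e^{- a t^{2}} \, dt = \frac{7 \sqrt{\pi}}{\sqrt{a}}.$$

Differentiating under the integral sign brings down a factor of $(-t^2)$:
$$\frac{dJ}{da} = \int_{-\infty}^{\infty} - 7 t^{2} e^{- a t^{2}} \, dt = - \frac{7 \sqrt{\pi}}{2 a^{\frac{3}{2}}}.$$

The integral on the left is $-I$, so $I = \frac{7 \sqrt{\pi}}{2 a^{\frac{3}{2}}}$.

Setting $a = \frac{5}{6}$:
$$I = \frac{21 \sqrt{30} \sqrt{\pi}}{25}.$$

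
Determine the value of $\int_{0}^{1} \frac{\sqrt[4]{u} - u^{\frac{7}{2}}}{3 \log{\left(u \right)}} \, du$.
$- \log{\left(6 \right)} + \frac{\log{\left(60 \right)}}{3}$

Consider the one-parameter family: let $I(a) = \int_{0}^{1} \frac{- u^{\frac{7}{2}} + u^{a}}{3 \log{\left(u \right)}} \, du$.

Since $\dfrac{\partial}{\partial a}\,u^{a} = u^{a} \ln u$, the $\ln u$ in the denominator cancels and
$$\frac{dI}{da} = \int_{0}^{1} \frac{1}{3} u^{a} \, du = \frac{1}{3} \left[\frac{u^{a+1}}{a+1}\right]_0^1 = \frac{1}{3 \left(a + 1\right)}.$$

Integrating with respect to $a$ gives $I(a) = \log{\left(\frac{\sqrt[3]{6} \sqrt[3]{a + 1}}{3} \right)} + C$.

At $a = \frac{7}{2}$ the integrand is identically $0$, so $I(\frac{7}{2}) = 0$. The closed form gives $0$, hence $C = 0$.

Setting $a = \frac{1}{4}$:
$$I = - \log{\left(6 \right)} + \frac{\log{\left(60 \right)}}{3}.$$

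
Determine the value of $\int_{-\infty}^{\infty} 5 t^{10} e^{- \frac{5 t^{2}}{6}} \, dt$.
$\frac{45927 \sqrt{30} \sqrt{\pi}}{625}$

Start from the elementary integral
$$J(a) = \int_{-\infty}^{\infty} 5 e^{- a t^{2}} \, dt = \frac{5 \sqrt{\pi}}{\sqrt{a}}.$$

Differentiating under the integral sign brings down a factor of $(-t^2)$:
$$\frac{dJ}{da} = \int_{-\infty}^{\infty} - 5 t^{2} e^{- a t^{2}} \, dt = - \frac{5 \sqrt{\pi}}{2 a^{\frac{3}{2}}}.$$

Repeating $5$ times in total — each differentiation brings down another $(-t^2)$ — gives
$$\frac{d^{5}J}{da^{5}} = \int_{-\infty}^{\infty} - 5 t^{10} e^{- a t^{2}} \, dt = - \frac{4725 \sqrt{\pi}}{32 a^{\frac{11}{2}}},$$
and the integrand here is $(-1)^{5}$ times the target integrand, so $I = (-1)^{5}\,\frac{d^{5}J}{da^{5}} = \frac{4725 \sqrt{\pi}}{32 a^{\frac{11}{2}}}$.

Setting $a = \frac{5}{6}$:
$$I = \frac{45927 \sqrt{30} \sqrt{\pi}}{625}.$$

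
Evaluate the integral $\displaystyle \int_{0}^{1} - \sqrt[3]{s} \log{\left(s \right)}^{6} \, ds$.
$- \frac{98415}{1024}$

Consider the simpler parametrised integral
$$J(a) = \int_{0}^{1} - s^{a} \, ds = - \frac{1}{a + 1}.$$

Differentiating under the integral sign brings down a factor of $\ln s$:
$$\frac{dJ}{da} = \int_{0}^{1} - s^{a} \log{\left(s \right)} \, ds = \frac{1}{\left(a + 1\right)^{2}}.$$

Repeating $6$ times in total — each differentiation brings down another $\ln s$ — gives
$$\frac{d^{6}J}{da^{6}} = \int_{0}^{1} - s^{a} \log{\left(s \right)}^{6} \, ds = - \frac{720}{\left(a + 1\right)^{7}},$$
and the integrand here is exactly the target integrand, so $I = - \frac{720}{\left(a + 1\right)^{7}}$.

Setting $a = \frac{1}{3}$:
$$I = - \frac{98415}{1024}.$$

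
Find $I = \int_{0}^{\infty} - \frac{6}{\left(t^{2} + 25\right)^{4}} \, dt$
$- \frac{3 \pi}{250000}$

Begin with the known result
$$J(a) = \int_{0}^{\infty} - \frac{6}{a^{2} + t^{2}} \, dt = - \frac{3 \pi}{a}.$$

Differentiating under the integral sign with respect to $a$,
$$\frac{dJ}{da} = \int_{0}^{\infty} \frac{12 a}{\left(a^{2} + t^{2}\right)^{2}} \, dt = \frac{3 \pi}{a^{2}},$$
so $\int_{0}^{\infty} - \frac{6}{\left(a^{2} + t^{2}\right)^{2}} \, dt = - \frac{3 \pi}{2 a^{3}}$.

Repeating — each differentiation of $1/(t^2+a^2)^j$ produces $-2ja/(t^2+a^2)^{j+1}$ — and dividing through by $-2ja$ at each step yields, after $3$ differentiations in total,
$$\int_{0}^{\infty} - \frac{6}{\left(a^{2} + t^{2}\right)^{4}} \, dt = - \frac{15 \pi}{16 a^{7}}.$$

Setting $a = 5$:
$$I = - \frac{3 \pi}{250000}.$$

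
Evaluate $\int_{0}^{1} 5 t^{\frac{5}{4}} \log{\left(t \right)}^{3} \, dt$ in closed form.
$- \frac{2560}{2187}$

Begin with the known integral
$$J(a) = \int_{0}^{1} 5 t^{a} \, dt = \frac{5}{a + 1}.$$

Differentiating under the integral sign brings down a factor of $\ln t$:
$$\frac{dJ}{da} = \int_{0}^{1} 5 t^{a} \log{\left(t \right)} \, dt = - \frac{5}{\left(a + 1\right)^{2}}.$$

Repeating $3$ times in total — each differentiation brings down another $\ln t$ — gives
$$\frac{d^{3}J}{da^{3}} = \int_{0}^{1} 5 t^{a} \log{\left(t \right)}^{3} \, dt = - \frac{30}{\left(a + 1\right)^{4}},$$
and the integrand here is exactly the target integrand, so $I = - \frac{30}{\left(a + 1\right)^{4}}$.

Setting $a = \frac{5}{4}$:
$$I = - \frac{2560}{2187}.$$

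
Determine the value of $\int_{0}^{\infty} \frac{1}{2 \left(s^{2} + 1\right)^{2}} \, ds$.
$\frac{\pi}{8}$

Recall the elementary integral
$$J(a) = \int_{0}^{\infty} \frac{1}{2 \left(a^{2} + s^{2}\right)} \, ds = \frac{\pi}{4 a}.$$

Differentiating under the integral sign with respect to $a$,
$$\frac{dJ}{da} = \int_{0}^{\infty} - \frac{a}{\left(a^{2} + s^{2}\right)^{2}} \, ds = - \frac{\pi}{4 a^{2}},$$
so $\int_{0}^{\infty} \frac{1}{2 \left(a^{2} + s^{2}\right)^{2}} \, ds = \frac{\pi}{8 a^{3}}$.

Setting $a = 1$:
$$I = \frac{\pi}{8}.$$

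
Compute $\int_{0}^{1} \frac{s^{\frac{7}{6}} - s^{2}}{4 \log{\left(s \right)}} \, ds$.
$- \frac{\log{\left(6 \right)}}{4} - \frac{\log{\left(3 \right)}}{4} + \frac{\log{\left(13 \right)}}{4}$

Consider the one-parameter family: let $I(a) = \int_{0}^{1} \frac{- s^{2} + s^{a}}{4 \log{\left(s \right)}} \, ds$.

Since $\dfrac{\partial}{\partial a}\,s^{a} = s^{a} \ln s$, the $\ln s$ in the denominator cancels and
$$\frac{dI}{da} = \int_{0}^{1} \frac{1}{4} s^{a} \, ds = \frac{1}{4} \left[\frac{s^{a+1}}{a+1}\right]_0^1 = \frac{1}{4 \left(a + 1\right)}.$$

Integrating with respect to $a$ gives $I(a) = \frac{\log{\left(a + 1 \right)}}{4} - \frac{\log{\left(3 \right)}}{4} + C$.

At $a = 2$ the integrand is identically $0$, so $I(2) = 0$. The closed form gives $0$, hence $C = 0$.

Setting $a = \frac{7}{6}$:
$$I = - \frac{\log{\left(6 \right)}}{4} - \frac{\log{\left(3 \right)}}{4} + \frac{\log{\left(13 \right)}}{4}.$$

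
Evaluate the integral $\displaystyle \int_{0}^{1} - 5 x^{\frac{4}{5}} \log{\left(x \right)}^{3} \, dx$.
$\frac{6250}{2187}$

Start from the elementary integral
$$J(a) = \int_{0}^{1} - 5 x^{a} \, dx = - \frac{5}{a + 1}.$$

Differentiating under the integral sign brings down a factor of $\ln x$:
$$\frac{dJ}{da} = \int_{0}^{1} - 5 x^{a} \log{\left(x \right)} \, dx = \frac{5}{\left(a + 1\right)^{2}}.$$

Repeating $3$ times in total — each differentiation brings down another $\ln x$ — gives
$$\frac{d^{3}J}{da^{3}} = \int_{0}^{1} - 5 x^{a} \log{\left(x \right)}^{3} \, dx = \frac{30}{\left(a + 1\right)^{4}},$$
and the integrand here is exactly the target integrand, so $I = \frac{30}{\left(a + 1\right)^{4}}$.

Setting $a = \frac{4}{5}$:
$$I = \frac{6250}{2187}.$$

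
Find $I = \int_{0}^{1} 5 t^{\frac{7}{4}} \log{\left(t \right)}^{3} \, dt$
$- \frac{7680}{14641}$

Begin with the known integral
$$J(a) = \int_{0}^{1} 5 t^{a} \, dt = \frac{5}{a + 1}.$$

Differentiating under the integral sign brings down a factor of $\ln t$:
$$\frac{dJ}{da} = \int_{0}^{1} 5 t^{a} \log{\left(t \right)} \, dt = - \frac{5}{\left(a + 1\right)^{2}}.$$

Repeating $3$ times in total — each differentiation brings down another $\ln t$ — gives
$$\frac{d^{3}J}{da^{3}} = \int_{0}^{1} 5 t^{a} \log{\left(t \right)}^{3} \, dt = - \frac{30}{\left(a + 1\right)^{4}},$$
and the integrand here is exactly the target integrand, so $I = - \frac{30}{\left(a + 1\right)^{4}}$.

Setting $a = \frac{7}{4}$:
$$I = - \frac{7680}{14641}.$$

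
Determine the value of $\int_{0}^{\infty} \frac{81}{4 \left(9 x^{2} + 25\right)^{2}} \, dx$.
$\frac{27 \pi}{2000}$

Start from the standard arctangent integral
$$J(a) = \int_{0}^{\infty} \frac{1}{4 \left(a^{2} + x^{2}\right)} \, dx = \frac{\pi}{8 a}.$$

Differentiating under the integral sign with respect to $a$,
$$\frac{dJ}{da} = \int_{0}^{\infty} - \frac{a}{2 \left(a^{2} + x^{2}\right)^{2}} \, dx = - \frac{\pi}{8 a^{2}},$$
so $\int_{0}^{\infty} \frac{1}{4 \left(a^{2} + x^{2}\right)^{2}} \, dx = \frac{\pi}{16 a^{3}}$.

Setting $a = \frac{5}{3}$:
$$I = \frac{27 \pi}{2000}.$$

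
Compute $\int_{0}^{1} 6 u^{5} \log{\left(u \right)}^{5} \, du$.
$- \frac{5}{324}$

Start from the elementary integral
$$J(a) = \int_{0}^{1} 6 u^{a} \, du = \frac{6}{a + 1}.$$

Differentiating under the integral sign brings down a factor of $\ln u$:
$$\frac{dJ}{da} = \int_{0}^{1} 6 u^{a} \log{\left(u \right)} \, du = - \frac{6}{\left(a + 1\right)^{2}}.$$

Repeating $5$ times in total — each differentiation brings down another $\ln u$ — gives
$$\frac{d^{5}J}{da^{5}} = \int_{0}^{1} 6 u^{a} \log{\left(u \right)}^{5} \, du = - \frac{720}{\left(a + 1\right)^{6}},$$
and the integrand here is exactly the target integrand, so $I = - \frac{720}{\left(a + 1\right)^{6}}$.

Setting $a = 5$:
$$I = - \frac{5}{324}.$$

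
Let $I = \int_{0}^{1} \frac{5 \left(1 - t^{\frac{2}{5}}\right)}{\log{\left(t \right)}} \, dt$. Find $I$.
$- \log{\left(\frac{16807}{3125} \right)}$

Consider the one-parameter family: let $I(a) = \int_{0}^{1} \frac{5 \left(1 - t^{a}\right)}{\log{\left(t \right)}} \, dt$.

Since $\dfrac{\partial}{\partial a}\,t^{a} = t^{a} \ln t$, the $\ln t$ in the denominator cancels and
$$\frac{dI}{da} = \int_{0}^{1} -5 t^{a} \, dt = -5 \left[\frac{t^{a+1}}{a+1}\right]_0^1 = - \frac{5}{a + 1}.$$

Integrating with respect to $a$ gives $I(a) = - 5 \log{\left(a + 1 \right)} + C$.

At $a = 0$ the integrand is identically $0$, so $I(0) = 0$. The closed form gives $0$, hence $C = 0$.

Setting $a = \frac{2}{5}$:
$$I = - \log{\left(\frac{16807}{3125} \right)}.$$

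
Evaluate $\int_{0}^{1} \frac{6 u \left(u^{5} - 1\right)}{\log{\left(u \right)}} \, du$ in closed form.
$\log{\left(\frac{117649}{64} \right)}$

Replace the exponent $1$ by a parameter $a$: let $I(a) = \int_{0}^{1} \frac{6 \left(u^{6} - u^{a}\right)}{\log{\left(u \right)}} \, du$.

Since $\dfrac{\partial}{\partial a}\,u^{a} = u^{a} \ln u$, the $\ln u$ in the denominator cancels and
$$\frac{dI}{da} = \int_{0}^{1} -6 u^{a} \, du = -6 \left[\frac{u^{a+1}}{a+1}\right]_0^1 = - \frac{6}{a + 1}.$$

Integrating with respect to $a$ gives $I(a) = \log{\left(\frac{117649}{\left(a + 1\right)^{6}} \right)} + C$.

At $a = 6$ the integrand is identically $0$, so $I(6) = 0$. The closed form gives $0$, hence $C = 0$.

Setting $a = 1$:
$$I = \log{\left(\frac{117649}{64} \right)}.$$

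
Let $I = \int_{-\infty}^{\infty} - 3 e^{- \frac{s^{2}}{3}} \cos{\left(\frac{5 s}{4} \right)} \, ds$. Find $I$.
$- \frac{3 \sqrt{3} \sqrt{\pi}}{e^{\frac{75}{64}}}$

Define $I(b) = \int_{-\infty}^{\infty} - 3 e^{- \frac{s^{2}}{3}} \cos{\left(b s \right)} \, ds$.

Differentiating under the integral sign,
$$I'(b) = \int_{-\infty}^{\infty} 3 s e^{- \frac{s^{2}}{3}} \sin{\left(b s \right)} \, ds.$$

Integrate $\int_{-\infty}^{\infty} s \sin(b s)\, e^{- \frac{s^{2}}{3}}\, ds$ by parts with $u = \sin(b s)$ and $dv = s\, e^{- \frac{s^{2}}{3}}\, ds$, giving $v = - \frac{3 e^{- \frac{s^{2}}{3}}}{2}$. The boundary term vanishes and
$$\int_{-\infty}^{\infty} s \sin(b s)\, e^{- \frac{s^{2}}{3}}\, ds = \frac{3 b}{2} \int_{-\infty}^{\infty} \cos(b s)\, e^{- \frac{s^{2}}{3}}\, ds,$$
so $I'(b) = - \frac{3 b}{2}\, I(b)$.

This is a separable first-order ODE; solving with the initial condition $I(0) = \int_{-\infty}^{\infty} - 3 e^{- \frac{s^{2}}{3}}\,ds = - 3 \sqrt{3} \sqrt{\pi}$ gives
$$I(b) = - 3 \sqrt{3} \sqrt{\pi} e^{- \frac{3 b^{2}}{4}}.$$

Setting $b = \frac{5}{4}$:
$$I = - \frac{3 \sqrt{3} \sqrt{\pi}}{e^{\frac{75}{64}}}.$$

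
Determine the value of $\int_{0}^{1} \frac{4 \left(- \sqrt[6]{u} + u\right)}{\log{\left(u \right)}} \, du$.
$\log{\left(\frac{20736}{2401} \right)}$

Replace the exponent $1$ by a parameter $a$: let $I(a) = \int_{0}^{1} \frac{4 \left(- \sqrt[6]{u} + u^{a}\right)}{\log{\left(u \right)}} \, du$.

Since $\dfrac{\partial}{\partial a}\,u^{a} = u^{a} \ln u$, the $\ln u$ in the denominator cancels and
$$\frac{dI}{da} = \int_{0}^{1} 4 u^{a} \, du = 4 \left[\frac{u^{a+1}}{a+1}\right]_0^1 = \frac{4}{a + 1}.$$

Integrating with respect to $a$ gives $I(a) = \log{\left(\frac{1296 \left(a + 1\right)^{4}}{2401} \right)} + C$.

At $a = \frac{1}{6}$ the integrand is identically $0$, so $I(\frac{1}{6}) = 0$. The closed form gives $0$, hence $C = 0$.

Setting $a = 1$:
$$I = \log{\left(\frac{20736}{2401} \right)}.$$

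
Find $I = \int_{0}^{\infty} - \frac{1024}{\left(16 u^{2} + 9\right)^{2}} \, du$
$- \frac{64 \pi}{27}$

Begin with the known result
$$J(a) = \int_{0}^{\infty} - \frac{4}{a^{2} + u^{2}} \, du = - \frac{2 \pi}{a}.$$

Differentiating under the integral sign with respect to $a$,
$$\frac{dJ}{da} = \int_{0}^{\infty} \frac{8 a}{\left(a^{2} + u^{2}\right)^{2}} \, du = \frac{2 \pi}{a^{2}},$$
so $\int_{0}^{\infty} - \frac{4}{\left(a^{2} + u^{2}\right)^{2}} \, du = - \frac{\pi}{a^{3}}$.

Setting $a = \frac{3}{4}$:
$$I = - \frac{64 \pi}{27}.$$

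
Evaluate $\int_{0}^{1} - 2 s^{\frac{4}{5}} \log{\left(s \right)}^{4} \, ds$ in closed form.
$- \frac{50000}{19683}$

Consider the simpler parametrised integral
$$J(a) = \int_{0}^{1} - 2 s^{a} \, ds = - \frac{2}{a + 1}.$$

Differentiating under the integral sign brings down a factor of $\ln s$:
$$\frac{dJ}{da} = \int_{0}^{1} - 2 s^{a} \log{\left(s \right)} \, ds = \frac{2}{\left(a + 1\right)^{2}}.$$

Repeating $4$ times in total — each differentiation brings down another $\ln s$ — gives
$$\frac{d^{4}J}{da^{4}} = \int_{0}^{1} - 2 s^{a} \log{\left(s \right)}^{4} \, ds = - \frac{48}{\left(a + 1\right)^{5}},$$
and the integrand here is exactly the target integrand, so $I = - \frac{48}{\left(a + 1\right)^{5}}$.

Setting $a = \frac{4}{5}$:
$$I = - \frac{50000}{19683}.$$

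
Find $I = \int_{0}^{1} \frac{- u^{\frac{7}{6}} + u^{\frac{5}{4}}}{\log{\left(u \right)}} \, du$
$\log{\left(\frac{27}{26} \right)}$

Consider the one-parameter family: let $I(a) = \int_{0}^{1} \frac{- u^{\frac{7}{6}} + u^{a}}{\log{\left(u \right)}} \, du$.

Since $\dfrac{\partial}{\partial a}\,u^{a} = u^{a} \ln u$, the $\ln u$ in the denominator cancels and
$$\frac{dI}{da} = \int_{0}^{1} u^{a} \, du = \left[\frac{u^{a+1}}{a+1}\right]_0^1 = \frac{1}{a + 1}.$$

Integrating with respect to $a$ gives $I(a) = \log{\left(\frac{6 a}{13} + \frac{6}{13} \right)} + C$.

At $a = \frac{7}{6}$ the integrand is identically $0$, so $I(\frac{7}{6}) = 0$. The closed form gives $0$, hence $C = 0$.

Setting $a = \frac{5}{4}$:
$$I = \log{\left(\frac{27}{26} \right)}.$$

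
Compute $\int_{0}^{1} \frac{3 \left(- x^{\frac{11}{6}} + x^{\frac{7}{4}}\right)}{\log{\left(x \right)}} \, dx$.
$\log{\left(\frac{35937}{39304} \right)}$

Introduce a parameter $a$ in the exponent: let $I(a) = \int_{0}^{1} \frac{3 \left(- x^{\frac{11}{6}} + x^{a}\right)}{\log{\left(x \right)}} \, dx$.

Since $\dfrac{\partial}{\partial a}\,x^{a} = x^{a} \ln x$, the $\ln x$ in the denominator cancels and
$$\frac{dI}{da} = \int_{0}^{1} 3 x^{a} \, dx = 3 \left[\frac{x^{a+1}}{a+1}\right]_0^1 = \frac{3}{a + 1}.$$

Integrating with respect to $a$ gives $I(a) = \log{\left(\frac{216 \left(a + 1\right)^{3}}{4913} \right)} + C$.

At $a = \frac{11}{6}$ the integrand is identically $0$, so $I(\frac{11}{6}) = 0$. The closed form gives $0$, hence $C = 0$.

Setting $a = \frac{7}{4}$:
$$I = \log{\left(\frac{35937}{39304} \right)}.$$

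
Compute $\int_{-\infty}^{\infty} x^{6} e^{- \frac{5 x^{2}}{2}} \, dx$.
$\frac{3 \sqrt{10} \sqrt{\pi}}{125}$

Start from the elementary integral
$$J(a) = \int_{-\infty}^{\infty} e^{- a x^{2}} \, dx = \frac{\sqrt{\pi}}{\sqrt{a}}.$$

Differentiating under the integral sign brings down a factor of $(-x^2)$:
$$\frac{dJ}{da} = \int_{-\infty}^{\infty} - x^{2} e^{- a x^{2}} \, dx = - \frac{\sqrt{\pi}}{2 a^{\frac{3}{2}}}.$$

Repeating $3$ times in total — each differentiation brings down another $(-x^2)$ — gives
$$\frac{d^{3}J}{da^{3}} = \int_{-\infty}^{\infty} - x^{6} e^{- a x^{2}} \, dx = - \frac{15 \sqrt{\pi}}{8 a^{\frac{7}{2}}},$$
and the integrand here is $(-1)^{3}$ times the target integrand, so $I = (-1)^{3}\,\frac{d^{3}J}{da^{3}} = \frac{15 \sqrt{\pi}}{8 a^{\frac{7}{2}}}$.

Setting $a = \frac{5}{2}$:
$$I = \frac{3 \sqrt{10} \sqrt{\pi}}{125}.$$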